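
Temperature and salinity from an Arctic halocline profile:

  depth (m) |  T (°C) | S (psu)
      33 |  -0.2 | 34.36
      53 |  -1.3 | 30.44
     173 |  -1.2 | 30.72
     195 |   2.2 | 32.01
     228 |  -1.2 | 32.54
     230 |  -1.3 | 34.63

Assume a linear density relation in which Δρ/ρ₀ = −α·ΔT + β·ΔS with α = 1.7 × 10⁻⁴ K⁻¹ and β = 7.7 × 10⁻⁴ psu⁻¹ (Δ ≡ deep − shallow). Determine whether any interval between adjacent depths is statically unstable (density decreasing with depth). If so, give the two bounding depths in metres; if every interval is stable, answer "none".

Evaluate Δρ/ρ₀ = −αΔT + βΔS across each adjacent pair:
  33–53 m: −αΔT+βΔS = −(1.7 × 10⁻⁴)(-1.1)+(7.7 × 10⁻⁴)(-3.92) = -2.8 × 10⁻³ → UNSTABLE
  53–173 m: −αΔT+βΔS = −(1.7 × 10⁻⁴)(+0.1)+(7.7 × 10⁻⁴)(+0.28) = 2.0 × 10⁻⁴ → stable
  173–195 m: −αΔT+βΔS = −(1.7 × 10⁻⁴)(+3.4)+(7.7 × 10⁻⁴)(+1.29) = 4.2 × 10⁻⁴ → stable
  195–228 m: −αΔT+βΔS = −(1.7 × 10⁻⁴)(-3.4)+(7.7 × 10⁻⁴)(+0.53) = 9.9 × 10⁻⁴ → stable
  228–230 m: −αΔT+βΔS = −(1.7 × 10⁻⁴)(-0.1)+(7.7 × 10⁻⁴)(+2.09) = 1.6 × 10⁻³ → stable
The 33–53 m interval has Δρ < 0: lighter water underlies denser water.

33–53 m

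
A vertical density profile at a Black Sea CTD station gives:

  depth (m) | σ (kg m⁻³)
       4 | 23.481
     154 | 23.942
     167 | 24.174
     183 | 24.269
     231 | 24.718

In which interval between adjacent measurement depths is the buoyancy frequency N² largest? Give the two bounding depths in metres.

154–167 m

Compute the density gradient over each adjacent pair:
  4–154 m: Δρ/Δz = 0.461/150 = 3.1 × 10⁻³ kg m⁻⁴
  154–167 m: Δρ/Δz = 0.232/13 = 0.018 kg m⁻⁴
  167–183 m: Δρ/Δz = 0.095/16 = 5.9 × 10⁻³ kg m⁻⁴
  183–231 m: Δρ/Δz = 0.449/48 = 9.4 × 10⁻³ kg m⁻⁴
The largest gradient is in the 154–167 m interval — the pycnocline.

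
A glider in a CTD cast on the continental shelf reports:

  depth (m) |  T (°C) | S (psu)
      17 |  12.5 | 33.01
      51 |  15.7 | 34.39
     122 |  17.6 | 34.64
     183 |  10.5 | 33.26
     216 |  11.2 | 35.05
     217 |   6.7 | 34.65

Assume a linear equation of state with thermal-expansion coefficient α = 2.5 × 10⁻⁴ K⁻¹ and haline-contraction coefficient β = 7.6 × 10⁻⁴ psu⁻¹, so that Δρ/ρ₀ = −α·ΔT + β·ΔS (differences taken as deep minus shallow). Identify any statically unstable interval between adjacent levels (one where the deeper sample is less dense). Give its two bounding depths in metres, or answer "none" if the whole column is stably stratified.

51–122 m

Evaluate Δρ/ρ₀ = −αΔT + βΔS across each adjacent pair:
  17–51 m: −αΔT+βΔS = −(2.5 × 10⁻⁴)(+3.2)+(7.6 × 10⁻⁴)(+1.38) = 2.5 × 10⁻⁴ → stable
  51–122 m: −αΔT+βΔS = −(2.5 × 10⁻⁴)(+1.9)+(7.6 × 10⁻⁴)(+0.25) = -2.8 × 10⁻⁴ → UNSTABLE
  122–183 m: −αΔT+βΔS = −(2.5 × 10⁻⁴)(-7.1)+(7.6 × 10⁻⁴)(-1.38) = 7.3 × 10⁻⁴ → stable
  183–216 m: −αΔT+βΔS = −(2.5 × 10⁻⁴)(+0.7)+(7.6 × 10⁻⁴)(+1.79) = 1.2 × 10⁻³ → stable
  216–217 m: −αΔT+βΔS = −(2.5 × 10⁻⁴)(-4.5)+(7.6 × 10⁻⁴)(-0.40) = 8.2 × 10⁻⁴ → stable
The 51–122 m interval has Δρ < 0: lighter water underlies denser water.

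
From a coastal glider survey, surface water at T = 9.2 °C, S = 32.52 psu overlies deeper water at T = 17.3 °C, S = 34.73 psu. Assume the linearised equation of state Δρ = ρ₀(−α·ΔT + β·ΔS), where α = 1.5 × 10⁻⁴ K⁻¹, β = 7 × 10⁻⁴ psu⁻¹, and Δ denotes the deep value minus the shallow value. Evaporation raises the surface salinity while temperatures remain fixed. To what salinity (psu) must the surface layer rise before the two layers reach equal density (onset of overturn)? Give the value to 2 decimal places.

32.99 psu

Neutral buoyancy requires −α(T_deep − T_surf) + β(S_deep − S_surf′) = 0.
S_surf′ = S_deep − (α/β)·ΔT = 34.73 − (1.5 × 10⁻⁴/7 × 10⁻⁴)·(+8.1) = 32.9943 psu.
Increase required: 32.9943 − 32.52 = 0.4743 psu.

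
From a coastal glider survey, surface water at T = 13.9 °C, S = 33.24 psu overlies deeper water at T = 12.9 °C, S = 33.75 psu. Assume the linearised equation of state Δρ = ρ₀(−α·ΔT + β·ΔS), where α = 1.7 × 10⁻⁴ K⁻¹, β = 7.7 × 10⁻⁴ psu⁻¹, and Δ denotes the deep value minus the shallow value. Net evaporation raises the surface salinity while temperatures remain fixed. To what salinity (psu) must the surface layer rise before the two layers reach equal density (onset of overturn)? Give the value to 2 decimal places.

33.97 psu

Neutral buoyancy requires −α(T_deep − T_surf) + β(S_deep − S_surf′) = 0.
S_surf′ = S_deep − (α/β)·ΔT = 33.75 − (1.7 × 10⁻⁴/7.7 × 10⁻⁴)·(-1.0) = 33.9708 psu.
Increase required: 33.9708 − 33.24 = 0.7308 psu.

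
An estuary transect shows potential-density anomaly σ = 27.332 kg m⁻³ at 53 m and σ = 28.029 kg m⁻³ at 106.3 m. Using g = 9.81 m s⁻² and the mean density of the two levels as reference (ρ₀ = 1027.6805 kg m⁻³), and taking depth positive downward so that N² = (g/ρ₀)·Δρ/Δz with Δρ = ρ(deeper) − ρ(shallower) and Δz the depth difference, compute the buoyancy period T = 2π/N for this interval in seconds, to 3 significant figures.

Δρ = 1028.029 − 1027.332 = 0.697 kg m⁻³ over Δz = 106.3 − 53 = 53.3 m.
N² = (9.81/1027.6805) × (0.697/53.3) = 1.2483 × 10⁻⁴ s⁻².
N = √(1.2483 × 10⁻⁴) = 0.011173 rad s⁻¹, so T = 2π/N = 562.35 s ≈ 562 s.
N² > 0, so the interval is statically stable.

562 s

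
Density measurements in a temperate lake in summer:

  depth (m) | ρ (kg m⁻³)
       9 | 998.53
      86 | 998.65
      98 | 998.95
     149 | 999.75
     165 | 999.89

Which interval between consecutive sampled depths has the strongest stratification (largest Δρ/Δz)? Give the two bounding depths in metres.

86–98 m

Compute the density gradient over each adjacent pair:
  9–86 m: Δρ/Δz = 0.12/77 = 1.6 × 10⁻³ kg m⁻⁴
  86–98 m: Δρ/Δz = 0.30/12 = 0.025 kg m⁻⁴
  98–149 m: Δρ/Δz = 0.80/51 = 0.016 kg m⁻⁴
  149–165 m: Δρ/Δz = 0.14/16 = 8.8 × 10⁻³ kg m⁻⁴
The largest gradient is in the 86–98 m interval — the pycnocline.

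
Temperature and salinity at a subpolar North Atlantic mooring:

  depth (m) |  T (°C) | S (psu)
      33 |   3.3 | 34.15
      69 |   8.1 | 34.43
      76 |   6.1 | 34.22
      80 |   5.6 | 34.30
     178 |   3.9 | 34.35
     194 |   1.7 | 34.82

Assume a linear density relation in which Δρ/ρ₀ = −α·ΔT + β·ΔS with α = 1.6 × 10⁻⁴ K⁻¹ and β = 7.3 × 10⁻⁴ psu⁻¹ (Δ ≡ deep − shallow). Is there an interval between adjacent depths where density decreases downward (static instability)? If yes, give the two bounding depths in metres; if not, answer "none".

33–69 m

Evaluate Δρ/ρ₀ = −αΔT + βΔS across each adjacent pair:
  33–69 m: −αΔT+βΔS = −(1.6 × 10⁻⁴)(+4.8)+(7.3 × 10⁻⁴)(+0.28) = -5.6 × 10⁻⁴ → UNSTABLE
  69–76 m: −αΔT+βΔS = −(1.6 × 10⁻⁴)(-2.0)+(7.3 × 10⁻⁴)(-0.21) = 1.7 × 10⁻⁴ → stable
  76–80 m: −αΔT+βΔS = −(1.6 × 10⁻⁴)(-0.5)+(7.3 × 10⁻⁴)(+0.08) = 1.4 × 10⁻⁴ → stable
  80–178 m: −αΔT+βΔS = −(1.6 × 10⁻⁴)(-1.7)+(7.3 × 10⁻⁴)(+0.05) = 3.1 × 10⁻⁴ → stable
  178–194 m: −αΔT+βΔS = −(1.6 × 10⁻⁴)(-2.2)+(7.3 × 10⁻⁴)(+0.47) = 7.0 × 10⁻⁴ → stable
The 33–69 m interval has Δρ < 0: lighter water underlies denser water.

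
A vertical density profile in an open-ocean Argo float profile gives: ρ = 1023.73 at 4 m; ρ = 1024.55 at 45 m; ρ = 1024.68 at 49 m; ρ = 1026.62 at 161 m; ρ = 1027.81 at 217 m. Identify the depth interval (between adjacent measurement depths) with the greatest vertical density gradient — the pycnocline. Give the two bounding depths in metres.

45–49 m

Compute the density gradient over each adjacent pair:
  4–45 m: Δρ/Δz = 0.82/41 = 0.020 kg m⁻⁴
  45–49 m: Δρ/Δz = 0.13/4 = 0.033 kg m⁻⁴
  49–161 m: Δρ/Δz = 1.94/112 = 0.017 kg m⁻⁴
  161–217 m: Δρ/Δz = 1.19/56 = 0.021 kg m⁻⁴
The largest gradient is in the 45–49 m interval — the pycnocline.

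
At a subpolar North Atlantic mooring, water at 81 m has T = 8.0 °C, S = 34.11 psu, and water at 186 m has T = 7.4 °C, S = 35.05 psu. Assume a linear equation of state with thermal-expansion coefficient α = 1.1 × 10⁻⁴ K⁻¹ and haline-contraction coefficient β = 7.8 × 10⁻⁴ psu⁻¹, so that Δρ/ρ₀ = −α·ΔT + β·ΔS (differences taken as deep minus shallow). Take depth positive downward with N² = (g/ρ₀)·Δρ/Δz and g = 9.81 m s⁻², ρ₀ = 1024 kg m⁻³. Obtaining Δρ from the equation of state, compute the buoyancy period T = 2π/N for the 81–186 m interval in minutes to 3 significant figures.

12.1 min

ΔT = -0.6 K, ΔS = +0.94 psu (deep − shallow).
Δρ/ρ₀ = −αΔT + βΔS = 6.60 × 10⁻⁵ + 7.332 × 10⁻⁴ = 7.992 × 10⁻⁴, so Δρ ≈ 0.8184 kg m⁻³.
N² = (g/ρ₀)·Δρ/Δz = g·(Δρ/ρ₀)/Δz = 9.81 × 7.992 × 10⁻⁴ / 105 = 7.4668 × 10⁻⁵ s⁻².
N = √(7.4668 × 10⁻⁵) = 8.6411 × 10⁻³ rad s⁻¹ → T = 2π/N = 727.13 s = 12.119 min ≈ 12.1 min.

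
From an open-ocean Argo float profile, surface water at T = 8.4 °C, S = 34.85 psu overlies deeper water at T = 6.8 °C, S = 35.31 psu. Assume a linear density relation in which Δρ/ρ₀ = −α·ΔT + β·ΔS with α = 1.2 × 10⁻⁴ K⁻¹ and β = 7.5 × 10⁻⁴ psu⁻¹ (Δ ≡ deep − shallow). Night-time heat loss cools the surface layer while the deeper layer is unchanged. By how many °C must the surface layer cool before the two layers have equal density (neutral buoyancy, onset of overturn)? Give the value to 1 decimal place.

4.5 °C

Neutral buoyancy requires Δρ = 0, i.e. −α(T_deep − T_surf′) + β(S_deep − S_surf) = 0.
T_surf′ = T_deep − (β/α)·ΔS = 6.8 − (7.5 × 10⁻⁴/1.2 × 10⁻⁴)·(+0.46) = 3.925 °C.
Cooling required: 8.4 − (3.925) = 4.475 °C.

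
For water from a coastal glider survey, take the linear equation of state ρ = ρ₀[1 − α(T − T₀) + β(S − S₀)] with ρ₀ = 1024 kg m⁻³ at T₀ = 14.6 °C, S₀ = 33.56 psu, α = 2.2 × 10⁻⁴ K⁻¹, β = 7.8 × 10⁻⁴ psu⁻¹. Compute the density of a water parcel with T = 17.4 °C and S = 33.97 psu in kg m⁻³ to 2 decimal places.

1023.70 kg m⁻³

T − T₀ = +2.8 K, S − S₀ = +0.41 psu.
Bracket = 1 − α·(+2.8) + β·(+0.41) = 1 + (-2.962 × 10⁻⁴) = 0.9997038.
ρ = 1024 × 0.9997038 = 1023.70 kg m⁻³.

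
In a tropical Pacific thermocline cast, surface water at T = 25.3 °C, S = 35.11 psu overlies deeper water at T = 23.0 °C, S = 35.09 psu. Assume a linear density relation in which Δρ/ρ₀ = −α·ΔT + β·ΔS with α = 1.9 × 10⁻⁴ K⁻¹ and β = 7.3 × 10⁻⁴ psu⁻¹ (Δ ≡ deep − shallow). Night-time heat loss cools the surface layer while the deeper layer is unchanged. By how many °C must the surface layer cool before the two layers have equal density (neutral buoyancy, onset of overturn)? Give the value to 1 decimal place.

2.2 °C

Neutral buoyancy requires Δρ = 0, i.e. −α(T_deep − T_surf′) + β(S_deep − S_surf) = 0.
T_surf′ = T_deep − (β/α)·ΔS = 23.0 − (7.3 × 10⁻⁴/1.9 × 10⁻⁴)·(-0.02) = 23.077 °C.
Cooling required: 25.3 − (23.077) = 2.223 °C.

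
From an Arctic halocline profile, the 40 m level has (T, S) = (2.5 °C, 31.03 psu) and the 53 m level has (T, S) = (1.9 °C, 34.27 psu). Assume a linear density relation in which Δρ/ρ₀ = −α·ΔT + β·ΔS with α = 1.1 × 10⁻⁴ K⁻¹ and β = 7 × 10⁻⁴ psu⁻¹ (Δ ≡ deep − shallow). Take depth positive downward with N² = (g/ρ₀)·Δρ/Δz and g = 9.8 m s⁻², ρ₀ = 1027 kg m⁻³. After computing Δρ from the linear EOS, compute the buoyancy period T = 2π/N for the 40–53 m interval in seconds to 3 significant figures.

150 s

ΔT = -0.6 K, ΔS = +3.24 psu (deep − shallow).
Δρ/ρ₀ = −αΔT + βΔS = 6.60 × 10⁻⁵ + 2.268 × 10⁻³ = 2.334 × 10⁻³, so Δρ ≈ 2.397 kg m⁻³.
N² = (g/ρ₀)·Δρ/Δz = g·(Δρ/ρ₀)/Δz = 9.8 × 2.334 × 10⁻³ / 13 = 1.7595 × 10⁻³ s⁻².
N = √(1.7595 × 10⁻³) = 0.041946 rad s⁻¹ → T = 2π/N = 149.79 s ≈ 150 s.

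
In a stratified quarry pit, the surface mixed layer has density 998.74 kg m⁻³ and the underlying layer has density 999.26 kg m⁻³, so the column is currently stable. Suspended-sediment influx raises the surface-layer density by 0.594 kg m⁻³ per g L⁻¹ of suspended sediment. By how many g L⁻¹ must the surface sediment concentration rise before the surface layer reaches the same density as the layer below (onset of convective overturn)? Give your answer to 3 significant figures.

0.875 g L⁻¹

Density deficit of the surface layer: 999.26 − 998.74 = 0.52 kg m⁻³.
Required change = 0.52 / 0.594 = 0.875 g L⁻¹.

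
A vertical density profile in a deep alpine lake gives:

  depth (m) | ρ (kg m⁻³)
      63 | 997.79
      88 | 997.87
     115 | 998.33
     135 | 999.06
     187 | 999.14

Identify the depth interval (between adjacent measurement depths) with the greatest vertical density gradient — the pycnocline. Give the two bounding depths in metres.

115–135 m

Compute the density gradient over each adjacent pair:
  63–88 m: Δρ/Δz = 0.08/25 = 3.2 × 10⁻³ kg m⁻⁴
  88–115 m: Δρ/Δz = 0.46/27 = 0.017 kg m⁻⁴
  115–135 m: Δρ/Δz = 0.73/20 = 0.036 kg m⁻⁴
  135–187 m: Δρ/Δz = 0.08/52 = 1.5 × 10⁻³ kg m⁻⁴
The largest gradient is in the 115–135 m interval — the pycnocline.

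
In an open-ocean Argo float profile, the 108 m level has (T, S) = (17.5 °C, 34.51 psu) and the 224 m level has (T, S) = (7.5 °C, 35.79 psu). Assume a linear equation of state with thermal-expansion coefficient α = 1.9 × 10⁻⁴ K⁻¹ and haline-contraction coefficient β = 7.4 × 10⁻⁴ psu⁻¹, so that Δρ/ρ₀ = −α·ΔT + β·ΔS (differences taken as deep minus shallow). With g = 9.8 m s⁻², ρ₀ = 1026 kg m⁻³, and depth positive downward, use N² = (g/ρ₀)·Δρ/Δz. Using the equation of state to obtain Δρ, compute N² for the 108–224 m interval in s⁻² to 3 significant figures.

ΔT = -10.0 K, ΔS = +1.28 psu (deep − shallow).
Δρ/ρ₀ = −αΔT + βΔS = 1.90 × 10⁻³ + 9.472 × 10⁻⁴ = 2.8472 × 10⁻³, so Δρ ≈ 2.921 kg m⁻³.
N² = (g/ρ₀)·Δρ/Δz = g·(Δρ/ρ₀)/Δz = 9.8 × 2.8472 × 10⁻³ / 116 = 2.4054 × 10⁻⁴ s⁻² ≈ 2.41 × 10⁻⁴ s⁻².

2.41 × 10⁻⁴ s⁻²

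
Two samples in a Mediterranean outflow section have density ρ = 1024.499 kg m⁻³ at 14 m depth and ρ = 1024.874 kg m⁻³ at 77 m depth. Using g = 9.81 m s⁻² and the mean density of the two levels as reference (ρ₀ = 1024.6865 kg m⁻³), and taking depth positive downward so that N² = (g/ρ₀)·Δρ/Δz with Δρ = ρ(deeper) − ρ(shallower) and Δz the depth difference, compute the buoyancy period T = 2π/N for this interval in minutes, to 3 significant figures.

13.9 min

Δρ = 1024.874 − 1024.499 = 0.375 kg m⁻³ over Δz = 77 − 14 = 63 m.
N² = (9.81/1024.6865) × (0.375/63) = 5.6986 × 10⁻⁵ s⁻².
N = √(5.6986 × 10⁻⁵) = 7.5489 × 10⁻³ rad s⁻¹, so T = 2π/N = 832.33 s = 13.872 min ≈ 13.9 min.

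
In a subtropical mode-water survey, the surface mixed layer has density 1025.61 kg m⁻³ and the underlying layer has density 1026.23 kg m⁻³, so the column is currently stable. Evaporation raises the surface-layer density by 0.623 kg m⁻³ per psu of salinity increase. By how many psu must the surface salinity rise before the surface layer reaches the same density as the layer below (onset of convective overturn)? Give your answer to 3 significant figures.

Density deficit of the surface layer: 1026.23 − 1025.61 = 0.62 kg m⁻³.
Required change = 0.62 / 0.623 = 0.995 psu.

0.995 psu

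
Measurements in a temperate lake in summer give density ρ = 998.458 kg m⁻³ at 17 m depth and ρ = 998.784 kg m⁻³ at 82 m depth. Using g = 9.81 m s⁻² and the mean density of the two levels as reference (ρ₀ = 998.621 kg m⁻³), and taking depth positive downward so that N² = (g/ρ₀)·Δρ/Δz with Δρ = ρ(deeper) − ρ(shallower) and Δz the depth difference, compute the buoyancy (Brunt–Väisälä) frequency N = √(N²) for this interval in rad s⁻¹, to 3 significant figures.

7.02 × 10⁻³ rad s⁻¹

Δρ = 998.784 − 998.458 = 0.326 kg m⁻³ over Δz = 82 − 17 = 65 m.
N² = (9.81/998.621) × (0.326/65) = 4.9269 × 10⁻⁵ s⁻².
N = √(4.9269 × 10⁻⁵) = 7.0192 × 10⁻³ rad s⁻¹ ≈ 7.02 × 10⁻³ rad s⁻¹.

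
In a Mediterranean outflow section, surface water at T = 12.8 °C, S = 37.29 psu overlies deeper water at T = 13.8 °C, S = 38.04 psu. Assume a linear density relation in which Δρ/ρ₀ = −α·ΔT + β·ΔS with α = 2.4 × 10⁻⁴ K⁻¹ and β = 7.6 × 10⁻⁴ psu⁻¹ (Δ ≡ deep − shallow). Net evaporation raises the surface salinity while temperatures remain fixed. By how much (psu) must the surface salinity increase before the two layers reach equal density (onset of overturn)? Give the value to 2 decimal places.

Neutral buoyancy requires −α(T_deep − T_surf) + β(S_deep − S_surf′) = 0.
S_surf′ = S_deep − (α/β)·ΔT = 38.04 − (2.4 × 10⁻⁴/7.6 × 10⁻⁴)·(+1.0) = 37.7242 psu.
Increase required: 37.7242 − 37.29 = 0.4342 psu.

0.43 psu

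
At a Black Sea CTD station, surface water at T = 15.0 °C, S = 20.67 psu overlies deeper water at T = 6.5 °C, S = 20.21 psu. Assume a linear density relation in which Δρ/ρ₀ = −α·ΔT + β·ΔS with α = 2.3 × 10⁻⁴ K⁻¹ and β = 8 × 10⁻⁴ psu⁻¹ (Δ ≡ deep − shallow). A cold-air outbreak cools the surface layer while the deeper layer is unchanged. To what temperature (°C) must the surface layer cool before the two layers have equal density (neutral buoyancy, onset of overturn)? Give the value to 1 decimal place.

Neutral buoyancy requires Δρ = 0, i.e. −α(T_deep − T_surf′) + β(S_deep − S_surf) = 0.
T_surf′ = T_deep − (β/α)·ΔS = 6.5 − (8 × 10⁻⁴/2.3 × 10⁻⁴)·(-0.46) = 8.100 °C.
Cooling required: 15.0 − (8.100) = 6.900 °C.

8.1 °C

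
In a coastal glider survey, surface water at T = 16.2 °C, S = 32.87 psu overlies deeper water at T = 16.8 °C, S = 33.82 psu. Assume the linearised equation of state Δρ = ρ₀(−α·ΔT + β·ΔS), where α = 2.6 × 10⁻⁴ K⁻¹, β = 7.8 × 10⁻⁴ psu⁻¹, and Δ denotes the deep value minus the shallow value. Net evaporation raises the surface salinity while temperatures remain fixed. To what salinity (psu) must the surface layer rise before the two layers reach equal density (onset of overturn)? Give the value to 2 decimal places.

Neutral buoyancy requires −α(T_deep − T_surf) + β(S_deep − S_surf′) = 0.
S_surf′ = S_deep − (α/β)·ΔT = 33.82 − (2.6 × 10⁻⁴/7.8 × 10⁻⁴)·(+0.6) = 33.6200 psu.
Increase required: 33.6200 − 32.87 = 0.7500 psu.

33.62 psu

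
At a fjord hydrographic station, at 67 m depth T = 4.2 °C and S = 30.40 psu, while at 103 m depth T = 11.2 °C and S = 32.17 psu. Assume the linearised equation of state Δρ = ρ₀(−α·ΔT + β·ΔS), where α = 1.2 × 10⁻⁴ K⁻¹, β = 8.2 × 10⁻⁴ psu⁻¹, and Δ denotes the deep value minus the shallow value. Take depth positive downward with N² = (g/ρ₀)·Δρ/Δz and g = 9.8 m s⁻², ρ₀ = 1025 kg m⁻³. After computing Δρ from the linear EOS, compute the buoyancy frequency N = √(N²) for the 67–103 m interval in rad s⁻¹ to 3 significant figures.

0.0129 rad s⁻¹

ΔT = +7.0 K, ΔS = +1.77 psu (deep − shallow).
Δρ/ρ₀ = −αΔT + βΔS = -8.40 × 10⁻⁴ + 1.4514 × 10⁻³ = 6.114 × 10⁻⁴, so Δρ ≈ 0.6267 kg m⁻³.
N² = (g/ρ₀)·Δρ/Δz = g·(Δρ/ρ₀)/Δz = 9.8 × 6.114 × 10⁻⁴ / 36 = 1.6644 × 10⁻⁴ s⁻².
N = √(1.6644 × 10⁻⁴) = 0.012901 rad s⁻¹ ≈ 0.0129 rad s⁻¹.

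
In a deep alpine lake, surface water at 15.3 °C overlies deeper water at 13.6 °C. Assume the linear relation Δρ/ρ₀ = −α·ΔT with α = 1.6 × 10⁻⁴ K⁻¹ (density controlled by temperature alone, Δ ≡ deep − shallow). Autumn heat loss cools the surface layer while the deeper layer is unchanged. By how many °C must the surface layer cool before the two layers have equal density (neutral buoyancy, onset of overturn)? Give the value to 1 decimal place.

With temperature the only control, equal density requires T_surf′ = T_deep.
T_surf′ = 13.6 °C.
Cooling required: 15.3 − 13.6 = 1.7 °C.

1.7 °C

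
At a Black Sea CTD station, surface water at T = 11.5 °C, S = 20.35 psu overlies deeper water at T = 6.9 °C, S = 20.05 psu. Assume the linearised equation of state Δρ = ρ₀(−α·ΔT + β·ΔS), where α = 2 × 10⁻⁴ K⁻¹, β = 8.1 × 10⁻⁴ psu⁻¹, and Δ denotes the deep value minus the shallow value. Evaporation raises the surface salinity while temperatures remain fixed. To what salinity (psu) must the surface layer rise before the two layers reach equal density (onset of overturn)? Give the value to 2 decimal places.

21.19 psu

Neutral buoyancy requires −α(T_deep − T_surf) + β(S_deep − S_surf′) = 0.
S_surf′ = S_deep − (α/β)·ΔT = 20.05 − (2 × 10⁻⁴/8.1 × 10⁻⁴)·(-4.6) = 21.1858 psu.
Increase required: 21.1858 − 20.35 = 0.8358 psu.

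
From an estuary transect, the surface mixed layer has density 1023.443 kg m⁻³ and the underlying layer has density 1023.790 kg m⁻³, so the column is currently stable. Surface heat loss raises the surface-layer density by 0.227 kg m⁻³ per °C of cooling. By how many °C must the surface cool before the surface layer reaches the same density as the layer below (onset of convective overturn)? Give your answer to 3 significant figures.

1.53 °C

Density deficit of the surface layer: 1023.790 − 1023.443 = 0.347 kg m⁻³.
Required change = 0.347 / 0.227 = 1.53 °C.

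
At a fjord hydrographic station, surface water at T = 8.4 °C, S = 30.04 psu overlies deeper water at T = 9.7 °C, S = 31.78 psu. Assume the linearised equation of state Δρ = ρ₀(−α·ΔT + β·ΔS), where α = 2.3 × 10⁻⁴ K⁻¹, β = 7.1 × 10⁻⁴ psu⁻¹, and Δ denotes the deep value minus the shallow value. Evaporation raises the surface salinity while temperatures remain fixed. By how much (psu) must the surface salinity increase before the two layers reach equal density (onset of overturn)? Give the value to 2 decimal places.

Neutral buoyancy requires −α(T_deep − T_surf) + β(S_deep − S_surf′) = 0.
S_surf′ = S_deep − (α/β)·ΔT = 31.78 − (2.3 × 10⁻⁴/7.1 × 10⁻⁴)·(+1.3) = 31.3589 psu.
Increase required: 31.3589 − 30.04 = 1.3189 psu.

1.32 psu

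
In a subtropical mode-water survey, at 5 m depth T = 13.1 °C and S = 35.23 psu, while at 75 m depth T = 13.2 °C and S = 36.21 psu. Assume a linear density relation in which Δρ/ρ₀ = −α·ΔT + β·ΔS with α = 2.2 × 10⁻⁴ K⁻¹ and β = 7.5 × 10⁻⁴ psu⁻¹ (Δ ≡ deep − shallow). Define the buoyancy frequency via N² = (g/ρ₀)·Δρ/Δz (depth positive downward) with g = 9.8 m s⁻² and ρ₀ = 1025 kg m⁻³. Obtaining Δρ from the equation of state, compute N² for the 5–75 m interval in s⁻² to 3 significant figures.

ΔT = +0.1 K, ΔS = +0.98 psu (deep − shallow).
Δρ/ρ₀ = −αΔT + βΔS = -2.20 × 10⁻⁵ + 7.35 × 10⁻⁴ = 7.13 × 10⁻⁴, so Δρ ≈ 0.7308 kg m⁻³.
N² = (g/ρ₀)·Δρ/Δz = g·(Δρ/ρ₀)/Δz = 9.8 × 7.13 × 10⁻⁴ / 70 = 9.9820 × 10⁻⁵ s⁻² ≈ 9.98 × 10⁻⁵ s⁻².

9.98 × 10⁻⁵ s⁻²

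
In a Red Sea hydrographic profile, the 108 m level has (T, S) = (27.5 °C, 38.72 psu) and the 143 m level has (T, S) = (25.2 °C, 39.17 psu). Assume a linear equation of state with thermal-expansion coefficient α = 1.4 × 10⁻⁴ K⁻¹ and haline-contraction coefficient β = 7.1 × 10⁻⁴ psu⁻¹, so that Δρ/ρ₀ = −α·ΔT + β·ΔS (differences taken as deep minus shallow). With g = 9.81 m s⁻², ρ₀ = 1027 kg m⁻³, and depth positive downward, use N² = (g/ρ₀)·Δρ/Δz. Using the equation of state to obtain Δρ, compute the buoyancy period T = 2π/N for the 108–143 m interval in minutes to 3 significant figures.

ΔT = -2.3 K, ΔS = +0.45 psu (deep − shallow).
Δρ/ρ₀ = −αΔT + βΔS = 3.22 × 10⁻⁴ + 3.195 × 10⁻⁴ = 6.415 × 10⁻⁴, so Δρ ≈ 0.6588 kg m⁻³.
N² = (g/ρ₀)·Δρ/Δz = g·(Δρ/ρ₀)/Δz = 9.81 × 6.415 × 10⁻⁴ / 35 = 1.7980 × 10⁻⁴ s⁻².
N = √(1.7980 × 10⁻⁴) = 0.013409 rad s⁻¹ → T = 2π/N = 468.58 s = 7.8097 min ≈ 7.81 min.

7.81 min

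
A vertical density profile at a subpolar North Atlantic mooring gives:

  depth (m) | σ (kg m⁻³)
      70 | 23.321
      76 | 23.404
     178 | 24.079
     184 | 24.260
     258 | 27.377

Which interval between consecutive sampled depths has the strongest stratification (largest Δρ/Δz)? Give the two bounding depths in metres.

Compute the density gradient over each adjacent pair:
  70–76 m: Δρ/Δz = 0.083/6 = 0.014 kg m⁻⁴
  76–178 m: Δρ/Δz = 0.675/102 = 6.6 × 10⁻³ kg m⁻⁴
  178–184 m: Δρ/Δz = 0.181/6 = 0.030 kg m⁻⁴
  184–258 m: Δρ/Δz = 3.117/74 = 0.042 kg m⁻⁴
The largest gradient is in the 184–258 m interval — the pycnocline.

184–258 m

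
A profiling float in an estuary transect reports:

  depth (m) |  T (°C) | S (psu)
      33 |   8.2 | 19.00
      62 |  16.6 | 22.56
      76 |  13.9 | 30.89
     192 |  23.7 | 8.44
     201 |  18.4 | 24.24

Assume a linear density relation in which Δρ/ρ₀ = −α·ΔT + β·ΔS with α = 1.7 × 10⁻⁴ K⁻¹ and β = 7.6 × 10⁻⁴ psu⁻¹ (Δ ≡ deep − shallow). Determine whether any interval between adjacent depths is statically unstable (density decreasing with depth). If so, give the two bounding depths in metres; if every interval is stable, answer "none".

76–192 m

Evaluate Δρ/ρ₀ = −αΔT + βΔS across each adjacent pair:
  33–62 m: −αΔT+βΔS = −(1.7 × 10⁻⁴)(+8.4)+(7.6 × 10⁻⁴)(+3.56) = 1.3 × 10⁻³ → stable
  62–76 m: −αΔT+βΔS = −(1.7 × 10⁻⁴)(-2.7)+(7.6 × 10⁻⁴)(+8.33) = 6.8 × 10⁻³ → stable
  76–192 m: −αΔT+βΔS = −(1.7 × 10⁻⁴)(+9.8)+(7.6 × 10⁻⁴)(-22.45) = -0.019 → UNSTABLE
  192–201 m: −αΔT+βΔS = −(1.7 × 10⁻⁴)(-5.3)+(7.6 × 10⁻⁴)(+15.80) = 0.013 → stable
The 76–192 m interval has Δρ < 0: lighter water underlies denser water.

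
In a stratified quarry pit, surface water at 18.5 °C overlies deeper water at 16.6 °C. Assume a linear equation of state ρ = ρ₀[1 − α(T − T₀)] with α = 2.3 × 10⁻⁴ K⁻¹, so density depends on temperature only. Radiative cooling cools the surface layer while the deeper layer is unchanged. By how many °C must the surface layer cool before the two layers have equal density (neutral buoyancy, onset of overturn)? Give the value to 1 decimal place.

With temperature the only control, equal density requires T_surf′ = T_deep.
T_surf′ = 16.6 °C.
Cooling required: 18.5 − 16.6 = 1.9 °C.

1.9 °C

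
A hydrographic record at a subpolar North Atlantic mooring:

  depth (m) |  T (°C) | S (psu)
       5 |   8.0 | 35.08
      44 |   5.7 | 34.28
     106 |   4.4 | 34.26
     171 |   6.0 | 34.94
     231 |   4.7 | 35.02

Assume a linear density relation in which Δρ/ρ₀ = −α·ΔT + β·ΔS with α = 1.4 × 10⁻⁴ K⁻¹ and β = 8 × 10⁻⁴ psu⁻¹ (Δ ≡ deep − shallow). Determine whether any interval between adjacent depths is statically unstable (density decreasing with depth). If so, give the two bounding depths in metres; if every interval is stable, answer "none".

Evaluate Δρ/ρ₀ = −αΔT + βΔS across each adjacent pair:
  5–44 m: −αΔT+βΔS = −(1.4 × 10⁻⁴)(-2.3)+(8 × 10⁻⁴)(-0.80) = -3.2 × 10⁻⁴ → UNSTABLE
  44–106 m: −αΔT+βΔS = −(1.4 × 10⁻⁴)(-1.3)+(8 × 10⁻⁴)(-0.02) = 1.7 × 10⁻⁴ → stable
  106–171 m: −αΔT+βΔS = −(1.4 × 10⁻⁴)(+1.6)+(8 × 10⁻⁴)(+0.68) = 3.2 × 10⁻⁴ → stable
  171–231 m: −αΔT+βΔS = −(1.4 × 10⁻⁴)(-1.3)+(8 × 10⁻⁴)(+0.08) = 2.5 × 10⁻⁴ → stable
The 5–44 m interval has Δρ < 0: lighter water underlies denser water.

5–44 m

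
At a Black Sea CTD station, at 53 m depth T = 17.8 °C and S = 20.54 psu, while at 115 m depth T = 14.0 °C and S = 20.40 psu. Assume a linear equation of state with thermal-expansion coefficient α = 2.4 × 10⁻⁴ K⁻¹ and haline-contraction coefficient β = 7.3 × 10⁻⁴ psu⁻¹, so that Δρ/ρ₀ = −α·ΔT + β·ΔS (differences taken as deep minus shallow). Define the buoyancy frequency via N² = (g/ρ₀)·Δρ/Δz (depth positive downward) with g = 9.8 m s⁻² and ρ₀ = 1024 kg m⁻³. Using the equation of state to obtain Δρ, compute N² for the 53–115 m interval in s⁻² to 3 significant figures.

1.28 × 10⁻⁴ s⁻²

ΔT = -3.8 K, ΔS = -0.14 psu (deep − shallow).
Δρ/ρ₀ = −αΔT + βΔS = 9.12 × 10⁻⁴ − 1.022 × 10⁻⁴ = 8.098 × 10⁻⁴, so Δρ ≈ 0.8292 kg m⁻³.
N² = (g/ρ₀)·Δρ/Δz = g·(Δρ/ρ₀)/Δz = 9.8 × 8.098 × 10⁻⁴ / 62 = 1.2800 × 10⁻⁴ s⁻² ≈ 1.28 × 10⁻⁴ s⁻².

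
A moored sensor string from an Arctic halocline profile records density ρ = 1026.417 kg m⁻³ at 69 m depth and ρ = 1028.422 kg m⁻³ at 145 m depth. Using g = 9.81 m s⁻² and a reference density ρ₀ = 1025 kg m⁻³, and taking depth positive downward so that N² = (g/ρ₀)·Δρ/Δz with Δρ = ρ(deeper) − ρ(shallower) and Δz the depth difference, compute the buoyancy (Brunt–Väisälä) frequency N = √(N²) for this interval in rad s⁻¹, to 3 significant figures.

Δρ = 1028.422 − 1026.417 = 2.005 kg m⁻³ over Δz = 145 − 69 = 76 m.
N² = (9.81/1025) × (2.005/76) = 2.5249 × 10⁻⁴ s⁻².
N = √(2.5249 × 10⁻⁴) = 0.015890 rad s⁻¹ ≈ 0.0159 rad s⁻¹.

0.0159 rad s⁻¹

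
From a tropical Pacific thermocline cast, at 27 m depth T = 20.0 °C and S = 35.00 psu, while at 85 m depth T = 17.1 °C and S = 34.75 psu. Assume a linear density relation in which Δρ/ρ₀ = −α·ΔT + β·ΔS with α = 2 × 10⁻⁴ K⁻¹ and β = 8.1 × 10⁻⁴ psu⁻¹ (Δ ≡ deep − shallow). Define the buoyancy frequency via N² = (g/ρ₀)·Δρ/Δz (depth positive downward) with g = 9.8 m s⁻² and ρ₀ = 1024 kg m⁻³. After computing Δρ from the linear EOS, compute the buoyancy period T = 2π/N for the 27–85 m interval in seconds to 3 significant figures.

ΔT = -2.9 K, ΔS = -0.25 psu (deep − shallow).
Δρ/ρ₀ = −αΔT + βΔS = 5.80 × 10⁻⁴ − 2.025 × 10⁻⁴ = 3.775 × 10⁻⁴, so Δρ ≈ 0.3866 kg m⁻³.
N² = (g/ρ₀)·Δρ/Δz = g·(Δρ/ρ₀)/Δz = 9.8 × 3.775 × 10⁻⁴ / 58 = 6.3784 × 10⁻⁵ s⁻².
N = √(6.3784 × 10⁻⁵) = 7.9865 × 10⁻³ rad s⁻¹ → T = 2π/N = 786.73 s ≈ 787 s.

787 s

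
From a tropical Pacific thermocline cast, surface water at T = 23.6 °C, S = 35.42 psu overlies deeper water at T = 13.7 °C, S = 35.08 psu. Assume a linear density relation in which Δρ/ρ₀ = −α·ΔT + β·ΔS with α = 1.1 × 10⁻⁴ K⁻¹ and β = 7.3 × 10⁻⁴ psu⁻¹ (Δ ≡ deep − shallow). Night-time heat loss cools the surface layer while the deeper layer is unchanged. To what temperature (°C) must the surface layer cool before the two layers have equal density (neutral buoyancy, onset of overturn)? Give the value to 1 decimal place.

Neutral buoyancy requires Δρ = 0, i.e. −α(T_deep − T_surf′) + β(S_deep − S_surf) = 0.
T_surf′ = T_deep − (β/α)·ΔS = 13.7 − (7.3 × 10⁻⁴/1.1 × 10⁻⁴)·(-0.34) = 15.956 °C.
Cooling required: 23.6 − (15.956) = 7.644 °C.

16.0 °C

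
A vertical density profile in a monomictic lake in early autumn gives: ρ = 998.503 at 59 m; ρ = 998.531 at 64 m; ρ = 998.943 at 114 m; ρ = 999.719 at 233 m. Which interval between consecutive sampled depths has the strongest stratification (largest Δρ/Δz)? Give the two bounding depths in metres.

64–114 m

Compute the density gradient over each adjacent pair:
  59–64 m: Δρ/Δz = 0.028/5 = 5.6 × 10⁻³ kg m⁻⁴
  64–114 m: Δρ/Δz = 0.412/50 = 8.2 × 10⁻³ kg m⁻⁴
  114–233 m: Δρ/Δz = 0.776/119 = 6.5 × 10⁻³ kg m⁻⁴
The largest gradient is in the 64–114 m interval — the pycnocline.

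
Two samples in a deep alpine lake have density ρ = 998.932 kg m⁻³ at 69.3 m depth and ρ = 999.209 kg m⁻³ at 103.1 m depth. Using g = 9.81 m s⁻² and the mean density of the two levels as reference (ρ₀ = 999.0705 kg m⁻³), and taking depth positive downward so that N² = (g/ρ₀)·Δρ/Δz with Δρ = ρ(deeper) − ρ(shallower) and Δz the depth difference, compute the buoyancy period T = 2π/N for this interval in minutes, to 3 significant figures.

11.7 min

Δρ = 999.209 − 998.932 = 0.277 kg m⁻³ over Δz = 103.1 − 69.3 = 33.8 m.
N² = (9.81/999.0705) × (0.277/33.8) = 8.0470 × 10⁻⁵ s⁻².
N = √(8.0470 × 10⁻⁵) = 8.9705 × 10⁻³ rad s⁻¹, so T = 2π/N = 700.43 s = 11.674 min ≈ 11.7 min.
Since Δρ > 0 the layer is stably stratified.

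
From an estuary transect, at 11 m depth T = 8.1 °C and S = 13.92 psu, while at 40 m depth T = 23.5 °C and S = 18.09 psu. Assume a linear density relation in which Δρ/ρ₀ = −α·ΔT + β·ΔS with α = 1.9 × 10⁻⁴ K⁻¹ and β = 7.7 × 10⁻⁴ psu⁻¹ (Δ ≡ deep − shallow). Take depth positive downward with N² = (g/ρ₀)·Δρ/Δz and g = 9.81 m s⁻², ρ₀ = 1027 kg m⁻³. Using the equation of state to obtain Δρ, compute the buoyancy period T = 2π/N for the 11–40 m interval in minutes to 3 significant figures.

ΔT = +15.4 K, ΔS = +4.17 psu (deep − shallow).
Δρ/ρ₀ = −αΔT + βΔS = -2.926 × 10⁻³ + 3.2109 × 10⁻³ = 2.849 × 10⁻⁴, so Δρ ≈ 0.2926 kg m⁻³.
N² = (g/ρ₀)·Δρ/Δz = g·(Δρ/ρ₀)/Δz = 9.81 × 2.849 × 10⁻⁴ / 29 = 9.6375 × 10⁻⁵ s⁻².
N = √(9.6375 × 10⁻⁵) = 9.8171 × 10⁻³ rad s⁻¹ → T = 2π/N = 640.02 s = 10.667 min ≈ 10.7 min.

10.7 min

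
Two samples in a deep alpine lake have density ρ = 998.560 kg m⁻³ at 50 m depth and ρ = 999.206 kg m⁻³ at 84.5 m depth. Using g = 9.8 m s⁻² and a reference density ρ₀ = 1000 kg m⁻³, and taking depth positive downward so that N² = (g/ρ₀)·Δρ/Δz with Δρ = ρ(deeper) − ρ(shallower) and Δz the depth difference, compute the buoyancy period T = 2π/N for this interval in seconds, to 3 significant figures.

464 s

Δρ = 999.206 − 998.560 = 0.646 kg m⁻³ over Δz = 84.5 − 50 = 34.5 m.
N² = (9.8/1000) × (0.646/34.5) = 1.8350 × 10⁻⁴ s⁻².
N = √(1.8350 × 10⁻⁴) = 0.013546 rad s⁻¹, so T = 2π/N = 463.84 s ≈ 464 s.
N² > 0, so the interval is statically stable.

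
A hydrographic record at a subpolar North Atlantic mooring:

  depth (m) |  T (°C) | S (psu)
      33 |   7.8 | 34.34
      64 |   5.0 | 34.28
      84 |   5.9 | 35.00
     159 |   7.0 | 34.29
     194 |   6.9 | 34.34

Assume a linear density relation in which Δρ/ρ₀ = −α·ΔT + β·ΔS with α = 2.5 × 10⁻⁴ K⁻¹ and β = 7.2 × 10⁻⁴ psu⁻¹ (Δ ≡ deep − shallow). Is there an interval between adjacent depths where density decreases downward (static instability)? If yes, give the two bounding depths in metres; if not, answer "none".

Evaluate Δρ/ρ₀ = −αΔT + βΔS across each adjacent pair:
  33–64 m: −αΔT+βΔS = −(2.5 × 10⁻⁴)(-2.8)+(7.2 × 10⁻⁴)(-0.06) = 6.6 × 10⁻⁴ → stable
  64–84 m: −αΔT+βΔS = −(2.5 × 10⁻⁴)(+0.9)+(7.2 × 10⁻⁴)(+0.72) = 2.9 × 10⁻⁴ → stable
  84–159 m: −αΔT+βΔS = −(2.5 × 10⁻⁴)(+1.1)+(7.2 × 10⁻⁴)(-0.71) = -7.9 × 10⁻⁴ → UNSTABLE
  159–194 m: −αΔT+βΔS = −(2.5 × 10⁻⁴)(-0.1)+(7.2 × 10⁻⁴)(+0.05) = 6.1 × 10⁻⁵ → stable
The 84–159 m interval has Δρ < 0: lighter water underlies denser water.

84–159 m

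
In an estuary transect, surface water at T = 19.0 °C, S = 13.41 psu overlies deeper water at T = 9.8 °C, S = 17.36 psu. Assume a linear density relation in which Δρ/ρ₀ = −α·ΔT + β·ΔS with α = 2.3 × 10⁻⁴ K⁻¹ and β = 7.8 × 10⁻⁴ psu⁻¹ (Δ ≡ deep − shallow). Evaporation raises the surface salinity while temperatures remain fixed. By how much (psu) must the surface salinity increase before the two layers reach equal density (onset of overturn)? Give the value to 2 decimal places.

6.66 psu

Neutral buoyancy requires −α(T_deep − T_surf) + β(S_deep − S_surf′) = 0.
S_surf′ = S_deep − (α/β)·ΔT = 17.36 − (2.3 × 10⁻⁴/7.8 × 10⁻⁴)·(-9.2) = 20.0728 psu.
Increase required: 20.0728 − 13.41 = 6.6628 psu.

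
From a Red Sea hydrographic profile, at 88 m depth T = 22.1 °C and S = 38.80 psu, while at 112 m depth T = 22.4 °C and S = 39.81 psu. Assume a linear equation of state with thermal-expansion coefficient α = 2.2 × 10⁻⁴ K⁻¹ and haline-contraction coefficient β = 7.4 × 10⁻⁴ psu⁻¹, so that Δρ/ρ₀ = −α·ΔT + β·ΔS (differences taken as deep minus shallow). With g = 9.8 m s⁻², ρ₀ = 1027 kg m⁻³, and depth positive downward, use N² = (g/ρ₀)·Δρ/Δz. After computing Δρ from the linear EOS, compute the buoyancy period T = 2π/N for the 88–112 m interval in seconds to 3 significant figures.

ΔT = +0.3 K, ΔS = +1.01 psu (deep − shallow).
Δρ/ρ₀ = −αΔT + βΔS = -6.60 × 10⁻⁵ + 7.474 × 10⁻⁴ = 6.814 × 10⁻⁴, so Δρ ≈ 0.6998 kg m⁻³.
N² = (g/ρ₀)·Δρ/Δz = g·(Δρ/ρ₀)/Δz = 9.8 × 6.814 × 10⁻⁴ / 24 = 2.7824 × 10⁻⁴ s⁻².
N = √(2.7824 × 10⁻⁴) = 0.016681 rad s⁻¹ → T = 2π/N = 376.67 s ≈ 377 s.

377 s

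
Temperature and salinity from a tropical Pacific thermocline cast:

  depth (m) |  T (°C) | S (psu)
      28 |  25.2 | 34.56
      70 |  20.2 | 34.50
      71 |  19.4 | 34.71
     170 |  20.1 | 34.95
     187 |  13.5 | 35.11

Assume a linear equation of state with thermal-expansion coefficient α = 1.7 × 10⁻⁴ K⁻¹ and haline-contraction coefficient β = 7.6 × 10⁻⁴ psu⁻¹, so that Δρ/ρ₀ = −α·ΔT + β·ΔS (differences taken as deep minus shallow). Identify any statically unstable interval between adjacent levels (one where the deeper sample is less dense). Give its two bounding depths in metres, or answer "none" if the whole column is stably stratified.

Evaluate Δρ/ρ₀ = −αΔT + βΔS across each adjacent pair:
  28–70 m: −αΔT+βΔS = −(1.7 × 10⁻⁴)(-5.0)+(7.6 × 10⁻⁴)(-0.06) = 8.0 × 10⁻⁴ → stable
  70–71 m: −αΔT+βΔS = −(1.7 × 10⁻⁴)(-0.8)+(7.6 × 10⁻⁴)(+0.21) = 3.0 × 10⁻⁴ → stable
  71–170 m: −αΔT+βΔS = −(1.7 × 10⁻⁴)(+0.7)+(7.6 × 10⁻⁴)(+0.24) = 6.3 × 10⁻⁵ → stable
  170–187 m: −αΔT+βΔS = −(1.7 × 10⁻⁴)(-6.6)+(7.6 × 10⁻⁴)(+0.16) = 1.2 × 10⁻³ → stable
Every interval has Δρ > 0: the column is stably stratified throughout.

none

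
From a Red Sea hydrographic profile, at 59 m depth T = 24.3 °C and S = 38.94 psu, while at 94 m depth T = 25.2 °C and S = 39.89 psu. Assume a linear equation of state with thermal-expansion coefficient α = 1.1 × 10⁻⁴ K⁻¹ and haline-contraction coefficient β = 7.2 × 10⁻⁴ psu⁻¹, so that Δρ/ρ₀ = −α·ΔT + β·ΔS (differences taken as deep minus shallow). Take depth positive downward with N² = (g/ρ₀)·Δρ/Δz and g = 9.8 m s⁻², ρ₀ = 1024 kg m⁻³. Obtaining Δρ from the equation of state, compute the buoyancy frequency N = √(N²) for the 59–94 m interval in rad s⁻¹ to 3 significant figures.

ΔT = +0.9 K, ΔS = +0.95 psu (deep − shallow).
Δρ/ρ₀ = −αΔT + βΔS = -9.90 × 10⁻⁵ + 6.84 × 10⁻⁴ = 5.85 × 10⁻⁴, so Δρ ≈ 0.5990 kg m⁻³.
N² = (g/ρ₀)·Δρ/Δz = g·(Δρ/ρ₀)/Δz = 9.8 × 5.85 × 10⁻⁴ / 35 = 1.6380 × 10⁻⁴ s⁻².
N = √(1.6380 × 10⁻⁴) = 0.012798 rad s⁻¹ ≈ 0.0128 rad s⁻¹.

0.0128 rad s⁻¹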